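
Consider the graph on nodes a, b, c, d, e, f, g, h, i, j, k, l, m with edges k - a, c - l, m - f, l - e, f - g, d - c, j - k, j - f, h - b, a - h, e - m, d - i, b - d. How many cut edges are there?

2

The edges on the cycle j-k-a-h-b-d-c-l-e-m-f-j are not bridges since each lies on that cycle.
But removing i - d disconnects i from d; removing f - g disconnects f from g — these are bridges.
That makes 2 bridges.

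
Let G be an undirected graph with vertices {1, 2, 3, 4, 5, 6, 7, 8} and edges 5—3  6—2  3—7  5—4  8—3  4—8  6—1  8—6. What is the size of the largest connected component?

8

Starting from 1 we can reach 1, 2, 3, 4, 5, 6, 7, 8. That is one component of size 8.
The largest has 8 vertices.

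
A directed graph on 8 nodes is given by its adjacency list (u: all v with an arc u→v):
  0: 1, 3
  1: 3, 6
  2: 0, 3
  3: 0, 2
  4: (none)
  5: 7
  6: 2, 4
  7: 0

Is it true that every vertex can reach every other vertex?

No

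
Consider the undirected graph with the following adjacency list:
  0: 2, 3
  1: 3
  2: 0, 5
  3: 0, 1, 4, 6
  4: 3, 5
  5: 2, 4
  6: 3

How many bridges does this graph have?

The edges on the cycle 4-5-2-0-3-4 are not bridges since each lies on that cycle.
But removing 3-6 disconnects 3 from 6; removing 3-1 disconnects 3 from 1 — these are bridges.
That makes 2 bridges.

2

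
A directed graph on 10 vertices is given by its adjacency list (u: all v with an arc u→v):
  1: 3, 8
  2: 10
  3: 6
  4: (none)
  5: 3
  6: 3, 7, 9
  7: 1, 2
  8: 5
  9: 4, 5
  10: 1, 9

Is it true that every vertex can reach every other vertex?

No

There is no directed path from 4 to 6, so the graph is not strongly connected.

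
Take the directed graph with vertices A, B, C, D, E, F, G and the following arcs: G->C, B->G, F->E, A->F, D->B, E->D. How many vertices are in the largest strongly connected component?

1

{C} is an SCC by itself.
{E} is an SCC by itself.
{G} is an SCC by itself.
{A} is an SCC by itself.
{D} is an SCC by itself.
(and 2 more singleton SCCs)
The largest has 1 vertex.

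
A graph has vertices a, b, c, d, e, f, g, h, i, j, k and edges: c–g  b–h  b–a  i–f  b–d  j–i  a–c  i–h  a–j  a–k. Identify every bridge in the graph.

a-c, a-k, b-d, c-g, f-i

The edges on the cycle b-a-j-i-h-b are not bridges since each lies on that cycle.
But removing f–i disconnects f from i; removing a–c disconnects a from c; removing g–c disconnects g from c; removing a–k disconnects a from k — these are bridges.
In total 5 edges are bridges.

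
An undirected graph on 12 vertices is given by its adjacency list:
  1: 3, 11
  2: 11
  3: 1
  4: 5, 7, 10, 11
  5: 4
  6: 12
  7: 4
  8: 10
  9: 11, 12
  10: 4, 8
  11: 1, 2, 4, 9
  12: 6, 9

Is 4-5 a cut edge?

Yes

Removing 4-5 leaves no path between 4 and 5: the component count goes from 1 to 2. So it is a bridge.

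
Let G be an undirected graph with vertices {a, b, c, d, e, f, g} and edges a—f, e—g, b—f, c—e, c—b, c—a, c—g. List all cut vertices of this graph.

c

Removing c increases the component count from 2 to 3, so c is a cut vertex.
By contrast removing b leaves 2 components; it is not a cut vertex. No other vertex is a cut vertex either.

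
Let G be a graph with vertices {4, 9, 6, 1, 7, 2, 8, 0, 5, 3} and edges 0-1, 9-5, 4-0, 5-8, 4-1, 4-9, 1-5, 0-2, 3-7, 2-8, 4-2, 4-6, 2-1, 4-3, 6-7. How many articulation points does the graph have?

Removing 4 increases the component count from 1 to 2, so 4 is a cut vertex.
By contrast removing 9 leaves 1 component; it is not a cut vertex. No other vertex is a cut vertex either.

1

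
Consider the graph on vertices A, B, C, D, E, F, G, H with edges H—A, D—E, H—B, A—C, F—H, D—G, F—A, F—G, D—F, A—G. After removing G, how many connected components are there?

1

With G gone, the remaining components are: {A, B, C, D, E, F, H}.
That is 1 component.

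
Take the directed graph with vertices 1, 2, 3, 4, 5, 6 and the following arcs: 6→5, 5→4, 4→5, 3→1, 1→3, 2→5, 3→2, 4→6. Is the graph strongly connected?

No

There is no directed path from 5 to 3, so the graph is not strongly connected.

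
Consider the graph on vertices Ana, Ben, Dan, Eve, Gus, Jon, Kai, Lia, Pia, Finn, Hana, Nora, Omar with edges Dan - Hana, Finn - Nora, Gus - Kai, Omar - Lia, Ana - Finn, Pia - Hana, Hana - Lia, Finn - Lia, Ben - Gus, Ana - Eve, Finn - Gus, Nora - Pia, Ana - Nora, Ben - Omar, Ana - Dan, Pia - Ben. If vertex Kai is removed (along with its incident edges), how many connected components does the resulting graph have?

2

With Kai gone, the remaining components are: {Jon}; {Ana, Ben, Dan, Eve, Gus, Lia, Pia, Finn, Hana, Nora, Omar}.
That is 2 components.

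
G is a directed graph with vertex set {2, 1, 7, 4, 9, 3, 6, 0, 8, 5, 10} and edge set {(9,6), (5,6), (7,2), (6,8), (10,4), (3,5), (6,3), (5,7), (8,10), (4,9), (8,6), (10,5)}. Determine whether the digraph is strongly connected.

No

There is no directed path from 8 to 0, so the graph is not strongly connected.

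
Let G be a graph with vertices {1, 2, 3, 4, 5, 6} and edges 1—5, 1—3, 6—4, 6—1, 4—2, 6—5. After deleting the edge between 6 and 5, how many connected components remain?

6 and 5 are still connected via 6-1-5, so the component count stays at 1.

1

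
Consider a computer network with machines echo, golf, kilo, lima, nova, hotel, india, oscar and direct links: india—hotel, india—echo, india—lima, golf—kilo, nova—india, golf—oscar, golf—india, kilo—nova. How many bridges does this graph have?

The edges on the cycle golf-kilo-nova-india-golf are not bridges since each lies on that cycle.
But removing india—hotel disconnects india from hotel; removing golf—oscar disconnects golf from oscar; removing india—echo disconnects india from echo; removing india—lima disconnects india from lima — these are bridges.
That makes 4 bridges.

4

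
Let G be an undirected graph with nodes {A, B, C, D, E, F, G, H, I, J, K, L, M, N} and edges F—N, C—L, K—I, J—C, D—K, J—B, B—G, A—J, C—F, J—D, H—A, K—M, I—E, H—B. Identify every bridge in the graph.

B-G, C-F, C-J, C-L, D-J, D-K, E-I, F-N, I-K, K-M

The edges on the cycle H-A-J-B-H are not bridges since each lies on that cycle.
But removing L—C disconnects L from C; removing M—K disconnects M from K; removing G—B disconnects G from B; removing F—C disconnects F from C — these are bridges.
In total 10 edges are bridges.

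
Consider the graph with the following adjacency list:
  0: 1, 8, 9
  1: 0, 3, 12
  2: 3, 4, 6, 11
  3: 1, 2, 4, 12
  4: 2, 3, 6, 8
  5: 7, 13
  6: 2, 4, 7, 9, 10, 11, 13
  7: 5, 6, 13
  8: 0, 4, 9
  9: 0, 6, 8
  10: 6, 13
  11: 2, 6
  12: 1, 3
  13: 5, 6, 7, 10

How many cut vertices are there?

1

Removing 6 increases the component count from 1 to 2, so 6 is a cut vertex.
By contrast removing 0 leaves 1 component; it is not a cut vertex. No other vertex is a cut vertex either.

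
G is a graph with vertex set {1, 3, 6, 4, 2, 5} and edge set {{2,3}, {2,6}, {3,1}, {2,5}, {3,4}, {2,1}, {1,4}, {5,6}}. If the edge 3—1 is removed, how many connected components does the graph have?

3 and 1 are still connected via 3-2-1, so the component count stays at 1.

1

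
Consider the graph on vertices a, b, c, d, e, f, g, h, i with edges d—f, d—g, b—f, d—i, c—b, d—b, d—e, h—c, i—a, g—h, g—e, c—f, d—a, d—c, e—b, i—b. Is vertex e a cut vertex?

No

Deleting e leaves 1 component (was 1) (its neighbors b, d, g remain connected to each other), so e is not a cut vertex.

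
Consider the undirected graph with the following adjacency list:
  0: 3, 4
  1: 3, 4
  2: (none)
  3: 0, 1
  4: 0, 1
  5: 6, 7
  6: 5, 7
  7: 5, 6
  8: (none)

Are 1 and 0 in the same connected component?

From 1 we can reach 0, 1, 3, 4, which includes 0.

Yes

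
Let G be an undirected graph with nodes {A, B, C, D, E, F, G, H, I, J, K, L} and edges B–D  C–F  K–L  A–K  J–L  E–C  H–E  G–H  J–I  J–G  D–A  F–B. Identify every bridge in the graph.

I-J

The edges on the cycle J-G-H-E-C-F-B-D-A-K-L-J are not bridges since each lies on that cycle.
But removing J–I disconnects J from I — this is a bridge.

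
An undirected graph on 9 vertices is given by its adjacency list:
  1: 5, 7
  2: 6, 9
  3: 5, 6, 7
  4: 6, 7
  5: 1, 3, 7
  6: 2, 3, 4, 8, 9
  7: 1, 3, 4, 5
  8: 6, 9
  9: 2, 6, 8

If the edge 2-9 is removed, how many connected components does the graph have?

2 and 9 are still connected via 2-6-9, so the component count stays at 1.

1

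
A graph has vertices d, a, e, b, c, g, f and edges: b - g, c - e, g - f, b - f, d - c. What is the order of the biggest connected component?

a is isolated — a component by itself.
Starting from c we can reach c, d, e. That is one component of size 3.
Starting from b we can reach b, f, g. That is one component of size 3.
The largest has 3 vertices.

3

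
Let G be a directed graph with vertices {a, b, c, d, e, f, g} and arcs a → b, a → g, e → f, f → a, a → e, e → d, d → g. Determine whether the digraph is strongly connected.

There is no directed path from e to c, so the graph is not strongly connected.

No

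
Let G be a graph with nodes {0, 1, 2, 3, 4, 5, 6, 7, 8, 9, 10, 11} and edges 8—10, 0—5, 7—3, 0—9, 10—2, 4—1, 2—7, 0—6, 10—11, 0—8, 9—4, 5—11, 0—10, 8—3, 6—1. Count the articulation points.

1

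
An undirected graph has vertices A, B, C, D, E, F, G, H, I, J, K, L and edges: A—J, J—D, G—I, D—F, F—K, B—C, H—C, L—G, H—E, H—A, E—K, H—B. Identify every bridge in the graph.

The edges on the cycle H-B-C-H are not bridges since each lies on that cycle.
But removing G—I disconnects G from I; removing L—G disconnects L from G — these are bridges.

G-I, G-L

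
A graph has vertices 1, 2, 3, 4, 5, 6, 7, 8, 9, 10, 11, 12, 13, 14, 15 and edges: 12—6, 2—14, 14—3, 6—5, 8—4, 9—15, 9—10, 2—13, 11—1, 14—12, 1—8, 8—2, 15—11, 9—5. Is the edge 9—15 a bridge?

No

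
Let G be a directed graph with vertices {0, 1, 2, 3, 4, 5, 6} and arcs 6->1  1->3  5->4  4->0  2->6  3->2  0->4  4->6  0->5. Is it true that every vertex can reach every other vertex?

No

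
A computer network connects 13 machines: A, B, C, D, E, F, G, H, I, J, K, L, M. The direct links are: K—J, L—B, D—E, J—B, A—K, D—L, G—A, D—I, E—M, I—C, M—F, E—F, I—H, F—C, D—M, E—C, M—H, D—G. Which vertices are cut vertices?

Removing D increases the component count from 1 to 2, so D is a cut vertex.
By contrast removing I leaves 1 component; it is not a cut vertex. No other vertex is a cut vertex either.

D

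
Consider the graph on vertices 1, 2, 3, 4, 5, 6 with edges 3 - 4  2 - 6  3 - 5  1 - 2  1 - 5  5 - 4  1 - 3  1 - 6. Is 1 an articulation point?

Deleting 1 raises the number of components from 1 to 2, so 1 is a cut vertex.

Yes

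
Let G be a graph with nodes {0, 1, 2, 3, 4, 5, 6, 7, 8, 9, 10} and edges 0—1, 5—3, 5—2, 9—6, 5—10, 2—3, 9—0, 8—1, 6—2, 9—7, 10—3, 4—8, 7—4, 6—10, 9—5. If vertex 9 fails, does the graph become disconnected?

Deleting 9 raises the number of components from 1 to 2, so 9 is a cut vertex.

Yes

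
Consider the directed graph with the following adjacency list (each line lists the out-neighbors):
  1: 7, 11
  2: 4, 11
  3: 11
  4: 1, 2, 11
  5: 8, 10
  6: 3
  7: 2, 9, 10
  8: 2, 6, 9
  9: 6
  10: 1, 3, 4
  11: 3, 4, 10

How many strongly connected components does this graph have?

{1, 2, 3, 4, 6, 7, 9, 10, 11} are all mutually reachable — one SCC of size 9.
{8} is an SCC by itself.
{5} is an SCC by itself.
That gives 3 strongly connected components.

3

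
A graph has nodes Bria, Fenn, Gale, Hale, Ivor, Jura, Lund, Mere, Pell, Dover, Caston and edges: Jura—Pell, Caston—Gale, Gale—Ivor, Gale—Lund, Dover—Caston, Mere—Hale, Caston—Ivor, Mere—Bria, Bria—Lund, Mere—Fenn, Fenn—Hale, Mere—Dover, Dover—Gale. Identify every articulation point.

Removing Mere increases the component count from 2 to 3, so Mere is a cut vertex.
By contrast removing Gale leaves 2 components; it is not a cut vertex. No other vertex is a cut vertex either.

Mere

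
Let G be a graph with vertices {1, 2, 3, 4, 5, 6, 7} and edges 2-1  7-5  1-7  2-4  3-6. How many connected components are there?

2

Starting from 3 we can reach 3, 6. That is one component of size 2.
Starting from 1 we can reach 1, 2, 4, 5, 7. That is one component of size 5.
Total: 2 components.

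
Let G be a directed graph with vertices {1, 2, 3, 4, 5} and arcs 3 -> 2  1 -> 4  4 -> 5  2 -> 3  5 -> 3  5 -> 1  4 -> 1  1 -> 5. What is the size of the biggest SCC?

3

{1, 4, 5} are all mutually reachable — one SCC of size 3.
{2, 3} are all mutually reachable — one SCC of size 2.
The largest has 3 vertices.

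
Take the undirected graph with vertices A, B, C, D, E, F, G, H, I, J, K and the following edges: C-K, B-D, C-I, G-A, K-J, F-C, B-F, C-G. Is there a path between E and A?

The component containing E is {E}, and A is not in it.

No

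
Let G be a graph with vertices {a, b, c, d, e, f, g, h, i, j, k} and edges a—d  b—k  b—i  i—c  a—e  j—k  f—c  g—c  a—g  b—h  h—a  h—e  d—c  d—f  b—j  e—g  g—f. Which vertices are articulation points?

Removing b increases the component count from 1 to 2, so b is a cut vertex.
By contrast removing e leaves 1 component; it is not a cut vertex. No other vertex is a cut vertex either.

b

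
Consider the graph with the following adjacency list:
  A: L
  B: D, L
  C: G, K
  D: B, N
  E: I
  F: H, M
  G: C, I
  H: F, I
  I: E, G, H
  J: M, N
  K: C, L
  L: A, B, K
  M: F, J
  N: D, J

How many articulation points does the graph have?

2

Removing I increases the component count from 1 to 2, so I is a cut vertex.
Removing L increases the component count from 1 to 2, so L is a cut vertex.
By contrast removing K leaves 1 component; it is not a cut vertex. No other vertex is a cut vertex either.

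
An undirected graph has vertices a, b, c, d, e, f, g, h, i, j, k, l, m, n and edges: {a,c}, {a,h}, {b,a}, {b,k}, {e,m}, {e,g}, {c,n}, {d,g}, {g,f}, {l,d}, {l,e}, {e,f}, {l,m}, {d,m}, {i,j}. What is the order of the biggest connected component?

6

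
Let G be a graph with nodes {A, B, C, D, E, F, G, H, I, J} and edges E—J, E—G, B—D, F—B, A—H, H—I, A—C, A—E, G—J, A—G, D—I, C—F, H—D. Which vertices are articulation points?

Removing A increases the component count from 1 to 2, so A is a cut vertex.
By contrast removing H leaves 1 component; it is not a cut vertex. No other vertex is a cut vertex either.

A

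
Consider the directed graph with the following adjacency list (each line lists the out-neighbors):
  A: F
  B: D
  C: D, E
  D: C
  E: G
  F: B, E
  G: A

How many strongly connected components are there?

{A, B, C, D, E, F, G} are all mutually reachable — one SCC of size 7.
That gives 1 strongly connected component.

1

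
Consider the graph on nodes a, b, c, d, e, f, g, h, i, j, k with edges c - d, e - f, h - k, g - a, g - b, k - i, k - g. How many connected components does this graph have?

j is isolated — a component by itself.
Starting from c we can reach c, d. That is one component of size 2.
Starting from e we can reach e, f. That is one component of size 2.
Starting from a we can reach a, b, g, h, i, k. That is one component of size 6.
Total: 4 components.

4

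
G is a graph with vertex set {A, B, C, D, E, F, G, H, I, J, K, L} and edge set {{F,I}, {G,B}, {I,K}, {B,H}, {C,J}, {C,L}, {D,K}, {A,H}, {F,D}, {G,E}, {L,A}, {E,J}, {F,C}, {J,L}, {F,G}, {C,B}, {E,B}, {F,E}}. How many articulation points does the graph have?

Removing F increases the component count from 1 to 2, so F is a cut vertex.
By contrast removing G leaves 1 component; it is not a cut vertex. No other vertex is a cut vertex either.

1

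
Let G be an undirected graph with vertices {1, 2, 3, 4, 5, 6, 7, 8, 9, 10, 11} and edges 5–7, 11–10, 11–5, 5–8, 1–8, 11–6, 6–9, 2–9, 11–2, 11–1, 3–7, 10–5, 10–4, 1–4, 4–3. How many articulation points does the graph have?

1

Removing 11 increases the component count from 1 to 2, so 11 is a cut vertex.
By contrast removing 1 leaves 1 component; it is not a cut vertex. No other vertex is a cut vertex either.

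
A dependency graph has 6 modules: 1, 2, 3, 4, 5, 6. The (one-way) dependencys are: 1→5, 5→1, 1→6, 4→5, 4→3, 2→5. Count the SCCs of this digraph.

{1, 5} are all mutually reachable — one SCC of size 2.
{2} is an SCC by itself.
{6} is an SCC by itself.
{4} is an SCC by itself.
{3} is an SCC by itself.
That gives 5 strongly connected components.

5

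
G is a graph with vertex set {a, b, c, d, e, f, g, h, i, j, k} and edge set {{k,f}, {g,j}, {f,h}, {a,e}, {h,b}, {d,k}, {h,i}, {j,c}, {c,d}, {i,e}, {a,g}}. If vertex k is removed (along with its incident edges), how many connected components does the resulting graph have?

With k gone, the remaining components are: {a, b, c, d, e, f, g, h, i, j}.
That is 1 component.

1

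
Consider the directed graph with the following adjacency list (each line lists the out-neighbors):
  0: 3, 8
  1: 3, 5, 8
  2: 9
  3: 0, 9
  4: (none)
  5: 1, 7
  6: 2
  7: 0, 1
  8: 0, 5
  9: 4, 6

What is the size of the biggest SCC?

{0, 1, 3, 5, 7, 8} are all mutually reachable — one SCC of size 6.
{2, 6, 9} are all mutually reachable — one SCC of size 3.
{4} is an SCC by itself.
The largest has 6 vertices.

6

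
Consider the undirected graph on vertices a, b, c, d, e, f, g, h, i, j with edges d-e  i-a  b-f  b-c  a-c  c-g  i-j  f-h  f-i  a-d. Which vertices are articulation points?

a, c, d, f, i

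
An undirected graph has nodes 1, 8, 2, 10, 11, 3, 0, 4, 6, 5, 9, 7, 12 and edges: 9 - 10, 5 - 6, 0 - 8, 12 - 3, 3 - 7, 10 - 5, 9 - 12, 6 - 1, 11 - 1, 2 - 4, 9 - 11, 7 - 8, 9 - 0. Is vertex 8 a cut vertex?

No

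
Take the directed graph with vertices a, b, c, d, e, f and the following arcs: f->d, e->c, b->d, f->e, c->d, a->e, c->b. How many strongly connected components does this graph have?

{e} is an SCC by itself.
{f} is an SCC by itself.
{c} is an SCC by itself.
{b} is an SCC by itself.
{d} is an SCC by itself.
(and 1 more singleton SCC)
That gives 6 strongly connected components.

6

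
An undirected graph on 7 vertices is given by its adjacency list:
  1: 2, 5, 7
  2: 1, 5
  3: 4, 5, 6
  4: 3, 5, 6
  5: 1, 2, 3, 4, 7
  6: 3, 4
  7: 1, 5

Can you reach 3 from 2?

From 2 we can reach 1, 2, 3, 4, 5, 6, 7, which includes 3.

Yes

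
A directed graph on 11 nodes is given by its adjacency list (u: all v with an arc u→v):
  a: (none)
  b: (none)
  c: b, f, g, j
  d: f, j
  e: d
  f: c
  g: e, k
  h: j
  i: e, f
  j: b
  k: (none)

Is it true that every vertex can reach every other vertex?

No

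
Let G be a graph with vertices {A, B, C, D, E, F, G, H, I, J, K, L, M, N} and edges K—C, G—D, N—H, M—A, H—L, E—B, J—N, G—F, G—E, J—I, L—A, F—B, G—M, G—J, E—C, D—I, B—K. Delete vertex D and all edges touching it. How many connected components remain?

1

With D gone, the remaining components are: {A, B, C, E, F, G, H, I, J, K, L, M, N}.
That is 1 component.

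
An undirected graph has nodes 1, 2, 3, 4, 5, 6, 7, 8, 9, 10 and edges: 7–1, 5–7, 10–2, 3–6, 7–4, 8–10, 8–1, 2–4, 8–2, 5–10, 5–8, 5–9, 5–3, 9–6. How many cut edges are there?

The edges on the cycle 5-9-6-3-5 are not bridges since each lies on that cycle.
Every edge lies on some cycle, so there are no bridges.

0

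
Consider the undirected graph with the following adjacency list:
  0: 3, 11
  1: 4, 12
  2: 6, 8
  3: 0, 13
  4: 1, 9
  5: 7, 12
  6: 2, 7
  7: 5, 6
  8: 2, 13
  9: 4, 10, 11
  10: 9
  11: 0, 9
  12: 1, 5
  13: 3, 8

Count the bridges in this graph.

The edges on the cycle 1-4-9-11-0-3-13-8-2-6-7-5-12-1 are not bridges since each lies on that cycle.
But removing 9-10 disconnects 9 from 10 — this is a bridge.

1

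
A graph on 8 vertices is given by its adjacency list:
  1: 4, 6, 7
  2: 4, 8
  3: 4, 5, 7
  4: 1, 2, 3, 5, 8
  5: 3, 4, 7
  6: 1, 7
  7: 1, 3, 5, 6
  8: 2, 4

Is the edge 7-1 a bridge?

No

After removing 7-1, the path 7-6-1 still connects them, so the edge is not a bridge.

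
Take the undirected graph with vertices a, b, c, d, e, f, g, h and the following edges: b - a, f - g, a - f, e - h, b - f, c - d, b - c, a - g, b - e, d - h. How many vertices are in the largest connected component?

Starting from a we can reach a, b, c, d, e, f, g, h. That is one component of size 8.
The largest has 8 vertices.

8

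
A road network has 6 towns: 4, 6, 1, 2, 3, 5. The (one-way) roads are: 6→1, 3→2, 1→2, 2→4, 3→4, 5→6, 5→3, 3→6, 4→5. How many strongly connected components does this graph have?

1

{1, 2, 3, 4, 5, 6} are all mutually reachable — one SCC of size 6.
That gives 1 strongly connected component.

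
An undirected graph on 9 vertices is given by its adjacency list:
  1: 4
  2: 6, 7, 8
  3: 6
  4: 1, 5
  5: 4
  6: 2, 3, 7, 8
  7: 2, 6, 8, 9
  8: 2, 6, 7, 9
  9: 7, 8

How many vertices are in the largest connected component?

6

Starting from 1 we can reach 1, 4, 5. That is one component of size 3.
Starting from 2 we can reach 2, 3, 6, 7, 8, 9. That is one component of size 6.
The largest has 6 vertices.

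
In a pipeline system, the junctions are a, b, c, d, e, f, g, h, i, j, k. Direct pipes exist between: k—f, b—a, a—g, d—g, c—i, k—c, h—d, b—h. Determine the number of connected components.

4

j is isolated — a component by itself.
e is isolated — a component by itself.
Starting from c we can reach c, f, i, k. That is one component of size 4.
Starting from a we can reach a, b, d, g, h. That is one component of size 5.
Total: 4 components.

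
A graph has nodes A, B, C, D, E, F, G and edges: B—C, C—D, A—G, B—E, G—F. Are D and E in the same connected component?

From D we can reach B, C, D, E, which includes E.

Yes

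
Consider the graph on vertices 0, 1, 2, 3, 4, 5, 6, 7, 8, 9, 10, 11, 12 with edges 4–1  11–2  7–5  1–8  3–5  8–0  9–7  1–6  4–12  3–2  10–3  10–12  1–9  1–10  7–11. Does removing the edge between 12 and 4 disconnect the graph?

No

After removing 12–4, the path 12-10-1-4 still connects them, so the edge is not a bridge.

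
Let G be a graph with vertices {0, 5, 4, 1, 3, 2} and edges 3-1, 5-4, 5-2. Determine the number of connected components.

3

0 is isolated — a component by itself.
Starting from 1 we can reach 1, 3. That is one component of size 2.
Starting from 2 we can reach 2, 4, 5. That is one component of size 3.
Total: 3 components.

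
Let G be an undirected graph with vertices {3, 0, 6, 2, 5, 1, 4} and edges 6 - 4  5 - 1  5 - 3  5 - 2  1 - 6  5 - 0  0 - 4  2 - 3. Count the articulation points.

Removing 5 increases the component count from 1 to 2, so 5 is a cut vertex.
By contrast removing 2 leaves 1 component; it is not a cut vertex. No other vertex is a cut vertex either.

1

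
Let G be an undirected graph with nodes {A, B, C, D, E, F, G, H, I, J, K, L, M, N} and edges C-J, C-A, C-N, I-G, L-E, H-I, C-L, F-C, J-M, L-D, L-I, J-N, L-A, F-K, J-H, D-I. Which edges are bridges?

C-F, E-L, F-K, G-I, J-M

The edges on the cycle C-J-H-I-L-C are not bridges since each lies on that cycle.
But removing I-G disconnects I from G; removing M-J disconnects M from J; removing L-E disconnects L from E; removing F-C disconnects F from C — these are bridges.
In total 5 edges are bridges.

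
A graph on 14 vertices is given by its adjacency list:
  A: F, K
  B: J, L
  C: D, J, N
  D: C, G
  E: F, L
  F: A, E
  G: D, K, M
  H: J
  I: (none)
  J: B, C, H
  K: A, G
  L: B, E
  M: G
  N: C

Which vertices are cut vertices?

C, G, J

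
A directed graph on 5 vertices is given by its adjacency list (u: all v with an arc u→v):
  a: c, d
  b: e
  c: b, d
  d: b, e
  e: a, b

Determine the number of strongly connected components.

{a, b, c, d, e} are all mutually reachable — one SCC of size 5.
That gives 1 strongly connected component.

1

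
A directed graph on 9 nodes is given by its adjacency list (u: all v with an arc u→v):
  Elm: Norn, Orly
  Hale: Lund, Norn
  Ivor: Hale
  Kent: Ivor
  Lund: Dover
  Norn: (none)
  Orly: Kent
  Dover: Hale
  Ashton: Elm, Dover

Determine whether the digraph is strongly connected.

No

There is no directed path from Kent to Elm, so the graph is not strongly connected.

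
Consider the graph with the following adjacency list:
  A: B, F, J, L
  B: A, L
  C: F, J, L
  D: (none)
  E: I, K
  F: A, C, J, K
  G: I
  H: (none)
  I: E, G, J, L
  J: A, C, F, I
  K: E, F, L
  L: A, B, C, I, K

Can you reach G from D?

The component containing D is {D}, and G is not in it.

No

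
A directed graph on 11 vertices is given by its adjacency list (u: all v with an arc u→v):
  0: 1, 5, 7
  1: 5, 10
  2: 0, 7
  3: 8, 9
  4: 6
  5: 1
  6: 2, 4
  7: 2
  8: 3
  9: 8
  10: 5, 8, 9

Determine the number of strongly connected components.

{3, 8, 9} are all mutually reachable — one SCC of size 3.
{1, 5, 10} are all mutually reachable — one SCC of size 3.
{0, 2, 7} are all mutually reachable — one SCC of size 3.
{4, 6} are all mutually reachable — one SCC of size 2.
That gives 4 strongly connected components.

4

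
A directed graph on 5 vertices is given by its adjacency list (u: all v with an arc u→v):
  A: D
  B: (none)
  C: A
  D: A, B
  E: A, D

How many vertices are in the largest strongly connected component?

{A, D} are all mutually reachable — one SCC of size 2.
{B} is an SCC by itself.
{E} is an SCC by itself.
{C} is an SCC by itself.
The largest has 2 vertices.

2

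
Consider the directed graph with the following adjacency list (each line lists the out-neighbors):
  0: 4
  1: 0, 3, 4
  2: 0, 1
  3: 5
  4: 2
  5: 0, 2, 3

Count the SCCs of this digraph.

{0, 1, 2, 3, 4, 5} are all mutually reachable — one SCC of size 6.
That gives 1 strongly connected component.

1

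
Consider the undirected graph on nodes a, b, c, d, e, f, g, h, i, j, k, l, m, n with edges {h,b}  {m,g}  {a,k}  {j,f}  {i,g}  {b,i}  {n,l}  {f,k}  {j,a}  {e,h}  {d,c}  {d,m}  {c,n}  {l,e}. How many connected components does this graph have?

Starting from a we can reach a, f, j, k. That is one component of size 4.
Starting from b we can reach b, c, d, e, g, h, i, l, m, n. That is one component of size 10.
Total: 2 components.

2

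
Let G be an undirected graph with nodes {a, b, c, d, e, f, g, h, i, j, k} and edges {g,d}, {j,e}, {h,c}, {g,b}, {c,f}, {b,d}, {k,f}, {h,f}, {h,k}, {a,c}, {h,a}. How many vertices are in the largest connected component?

i is isolated — a component by itself.
Starting from e we can reach e, j. That is one component of size 2.
Starting from b we can reach b, d, g. That is one component of size 3.
Starting from a we can reach a, c, f, h, k. That is one component of size 5.
The largest has 5 vertices.

5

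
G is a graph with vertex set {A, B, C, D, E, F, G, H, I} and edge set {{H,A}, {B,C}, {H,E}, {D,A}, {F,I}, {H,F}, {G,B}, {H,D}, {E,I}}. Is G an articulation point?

No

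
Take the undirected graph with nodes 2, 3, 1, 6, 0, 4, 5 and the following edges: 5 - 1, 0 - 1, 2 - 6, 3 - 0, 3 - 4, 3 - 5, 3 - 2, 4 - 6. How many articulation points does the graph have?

Removing 3 increases the component count from 1 to 2, so 3 is a cut vertex.
By contrast removing 0 leaves 1 component; it is not a cut vertex. No other vertex is a cut vertex either.

1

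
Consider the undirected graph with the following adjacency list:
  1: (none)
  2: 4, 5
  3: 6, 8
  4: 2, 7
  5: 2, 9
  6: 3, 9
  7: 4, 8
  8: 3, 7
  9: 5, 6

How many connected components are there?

1 is isolated — a component by itself.
Starting from 2 we can reach 2, 3, 4, 5, 6, 7, 8, 9. That is one component of size 8.
Total: 2 components.

2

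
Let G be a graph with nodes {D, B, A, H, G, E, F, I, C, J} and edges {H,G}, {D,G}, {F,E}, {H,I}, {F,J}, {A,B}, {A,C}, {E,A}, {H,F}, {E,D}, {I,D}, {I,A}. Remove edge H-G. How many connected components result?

H and G are still connected via H-I-D-G, so the component count stays at 1.

1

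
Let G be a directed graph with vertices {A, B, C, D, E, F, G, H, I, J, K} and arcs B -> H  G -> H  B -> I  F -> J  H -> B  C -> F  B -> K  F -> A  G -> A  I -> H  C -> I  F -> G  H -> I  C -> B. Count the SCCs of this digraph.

9

{B, H, I} are all mutually reachable — one SCC of size 3.
{G} is an SCC by itself.
{F} is an SCC by itself.
{J} is an SCC by itself.
{E} is an SCC by itself.
(and 4 more singleton SCCs)
That gives 9 strongly connected components.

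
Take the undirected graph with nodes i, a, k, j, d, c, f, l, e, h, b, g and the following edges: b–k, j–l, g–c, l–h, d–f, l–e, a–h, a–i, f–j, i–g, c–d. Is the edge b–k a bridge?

Yes

Removing b–k leaves no path between b and k: the component count goes from 2 to 3. So it is a bridge.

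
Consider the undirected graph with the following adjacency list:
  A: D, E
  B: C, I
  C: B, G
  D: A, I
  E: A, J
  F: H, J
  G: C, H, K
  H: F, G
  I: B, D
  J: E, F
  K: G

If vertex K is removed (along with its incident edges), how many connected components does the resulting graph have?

With K gone, the remaining components are: {A, B, C, D, E, F, G, H, I, J}.
That is 1 component.

1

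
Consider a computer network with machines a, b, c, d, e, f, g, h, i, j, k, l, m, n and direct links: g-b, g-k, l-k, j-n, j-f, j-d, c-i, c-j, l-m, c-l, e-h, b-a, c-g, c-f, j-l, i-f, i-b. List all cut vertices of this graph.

b, j, l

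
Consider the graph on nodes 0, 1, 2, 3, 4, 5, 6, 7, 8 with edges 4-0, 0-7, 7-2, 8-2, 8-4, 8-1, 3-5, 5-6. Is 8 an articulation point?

Yes

Deleting 8 raises the number of components from 2 to 3, so 8 is a cut vertex.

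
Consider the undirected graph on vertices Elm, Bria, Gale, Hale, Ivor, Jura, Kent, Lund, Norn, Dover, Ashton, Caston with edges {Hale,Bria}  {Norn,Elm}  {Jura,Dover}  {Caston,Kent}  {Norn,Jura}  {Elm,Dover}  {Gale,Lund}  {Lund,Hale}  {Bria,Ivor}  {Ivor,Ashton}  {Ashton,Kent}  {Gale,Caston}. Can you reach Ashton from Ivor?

Yes

From Ivor we can reach Bria, Gale, Hale, Ivor, Kent, Lund, Ashton, Caston, which includes Ashton.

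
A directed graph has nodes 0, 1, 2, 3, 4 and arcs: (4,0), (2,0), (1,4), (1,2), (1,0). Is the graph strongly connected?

There is no directed path from 1 to 3, so the graph is not strongly connected.

No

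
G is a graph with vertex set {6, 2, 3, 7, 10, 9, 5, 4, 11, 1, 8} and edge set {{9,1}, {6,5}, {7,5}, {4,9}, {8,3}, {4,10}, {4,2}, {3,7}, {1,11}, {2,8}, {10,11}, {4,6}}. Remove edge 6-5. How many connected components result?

1

6 and 5 are still connected via 6-4-2-8-3-7-5, so the component count stays at 1.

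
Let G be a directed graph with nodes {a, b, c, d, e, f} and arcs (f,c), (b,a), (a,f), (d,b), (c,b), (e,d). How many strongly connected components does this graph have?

{a, b, c, f} are all mutually reachable — one SCC of size 4.
{e} is an SCC by itself.
{d} is an SCC by itself.
That gives 3 strongly connected components.

3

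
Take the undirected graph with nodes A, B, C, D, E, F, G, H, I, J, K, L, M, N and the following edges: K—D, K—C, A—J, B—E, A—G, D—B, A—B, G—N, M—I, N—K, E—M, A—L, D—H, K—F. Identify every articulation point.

A, B, D, E, K, M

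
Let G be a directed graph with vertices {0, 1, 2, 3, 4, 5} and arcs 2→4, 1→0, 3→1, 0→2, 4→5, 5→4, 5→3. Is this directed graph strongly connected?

From 0 we can reach every vertex (0, 1, 2, 3, 4, 5), and every vertex can reach 0 (0, 1, 2, 3, 4, 5). So the whole graph is one strongly connected component.

Yes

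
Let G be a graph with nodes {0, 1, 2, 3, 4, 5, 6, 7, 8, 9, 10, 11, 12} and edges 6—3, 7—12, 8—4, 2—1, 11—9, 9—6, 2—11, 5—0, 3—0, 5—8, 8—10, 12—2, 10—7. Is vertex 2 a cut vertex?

Deleting 2 raises the number of components from 1 to 2, so 2 is a cut vertex.

Yes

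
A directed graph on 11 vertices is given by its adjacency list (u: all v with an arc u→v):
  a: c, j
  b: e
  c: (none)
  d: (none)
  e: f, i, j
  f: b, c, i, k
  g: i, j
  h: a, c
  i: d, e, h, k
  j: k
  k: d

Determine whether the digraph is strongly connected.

No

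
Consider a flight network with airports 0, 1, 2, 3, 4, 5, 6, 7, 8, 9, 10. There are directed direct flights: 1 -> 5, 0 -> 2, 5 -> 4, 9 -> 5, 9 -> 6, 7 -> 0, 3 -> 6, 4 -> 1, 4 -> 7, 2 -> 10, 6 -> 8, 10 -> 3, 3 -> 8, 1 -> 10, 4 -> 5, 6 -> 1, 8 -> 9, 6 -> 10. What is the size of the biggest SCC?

11

{0, 1, 2, 3, 4, 5, 6, 7, 8, 9, 10} are all mutually reachable — one SCC of size 11.
The largest has 11 vertices.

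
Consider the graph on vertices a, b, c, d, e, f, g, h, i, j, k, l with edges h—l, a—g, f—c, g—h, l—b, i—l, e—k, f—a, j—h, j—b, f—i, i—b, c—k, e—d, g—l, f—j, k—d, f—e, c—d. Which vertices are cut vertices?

Removing f increases the component count from 1 to 2, so f is a cut vertex.
By contrast removing b leaves 1 component; it is not a cut vertex. No other vertex is a cut vertex either.

f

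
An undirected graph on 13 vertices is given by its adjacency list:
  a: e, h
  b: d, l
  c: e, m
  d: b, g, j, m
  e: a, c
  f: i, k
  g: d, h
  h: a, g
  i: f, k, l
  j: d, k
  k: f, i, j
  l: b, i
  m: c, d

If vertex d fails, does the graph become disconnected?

Deleting d raises the number of components from 1 to 2, so d is a cut vertex.

Yes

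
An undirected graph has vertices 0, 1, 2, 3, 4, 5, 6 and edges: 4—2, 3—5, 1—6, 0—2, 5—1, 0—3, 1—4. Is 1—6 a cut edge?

Yes

Removing 1—6 leaves no path between 1 and 6: the component count goes from 1 to 2. So it is a bridge.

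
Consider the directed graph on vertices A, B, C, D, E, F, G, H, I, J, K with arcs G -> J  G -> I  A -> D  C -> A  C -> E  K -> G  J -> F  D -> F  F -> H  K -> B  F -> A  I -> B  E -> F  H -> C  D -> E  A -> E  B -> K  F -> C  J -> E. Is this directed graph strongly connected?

No

There is no directed path from A to J, so the graph is not strongly connected.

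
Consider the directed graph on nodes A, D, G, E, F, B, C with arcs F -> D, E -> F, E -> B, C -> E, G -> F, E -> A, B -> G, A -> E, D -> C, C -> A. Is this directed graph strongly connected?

Yes

From A we can reach every vertex (A, B, C, D, E, F, G), and every vertex can reach A (A, B, C, D, E, F, G). So the whole graph is one strongly connected component.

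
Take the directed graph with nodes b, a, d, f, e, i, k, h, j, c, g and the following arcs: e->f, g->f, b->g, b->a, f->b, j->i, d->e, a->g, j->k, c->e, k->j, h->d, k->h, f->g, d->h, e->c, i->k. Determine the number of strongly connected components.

{a, b, f, g} are all mutually reachable — one SCC of size 4.
{i, j, k} are all mutually reachable — one SCC of size 3.
{c, e} are all mutually reachable — one SCC of size 2.
{d, h} are all mutually reachable — one SCC of size 2.
That gives 4 strongly connected components.

4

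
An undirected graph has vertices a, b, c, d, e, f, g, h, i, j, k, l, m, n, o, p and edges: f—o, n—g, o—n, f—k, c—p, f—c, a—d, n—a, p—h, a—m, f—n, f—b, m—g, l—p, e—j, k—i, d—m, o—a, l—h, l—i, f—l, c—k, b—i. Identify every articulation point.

f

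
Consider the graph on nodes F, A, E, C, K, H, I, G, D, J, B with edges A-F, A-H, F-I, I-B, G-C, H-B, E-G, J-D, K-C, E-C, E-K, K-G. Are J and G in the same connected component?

The component containing J is {D, J}, and G is not in it.

No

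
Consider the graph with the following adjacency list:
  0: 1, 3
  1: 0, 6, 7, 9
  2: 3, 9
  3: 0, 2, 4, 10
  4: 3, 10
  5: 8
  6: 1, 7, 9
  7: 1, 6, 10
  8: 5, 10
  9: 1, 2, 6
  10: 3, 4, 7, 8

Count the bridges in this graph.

The edges on the cycle 10-3-2-9-6-7-10 are not bridges since each lies on that cycle.
But removing 10-8 disconnects 10 from 8; removing 5-8 disconnects 5 from 8 — these are bridges.
That makes 2 bridges.

2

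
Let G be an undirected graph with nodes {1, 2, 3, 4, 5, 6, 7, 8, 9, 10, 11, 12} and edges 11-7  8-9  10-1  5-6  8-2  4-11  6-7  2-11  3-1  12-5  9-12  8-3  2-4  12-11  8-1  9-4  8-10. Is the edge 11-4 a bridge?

After removing 11-4, the path 11-2-4 still connects them, so the edge is not a bridge.

No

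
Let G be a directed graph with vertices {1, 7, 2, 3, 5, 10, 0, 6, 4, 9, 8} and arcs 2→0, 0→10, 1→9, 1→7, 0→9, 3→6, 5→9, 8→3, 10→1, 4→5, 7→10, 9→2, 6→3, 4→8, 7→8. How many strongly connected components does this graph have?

5

{0, 1, 2, 7, 9, 10} are all mutually reachable — one SCC of size 6.
{3, 6} are all mutually reachable — one SCC of size 2.
{8} is an SCC by itself.
{4} is an SCC by itself.
{5} is an SCC by itself.
That gives 5 strongly connected components.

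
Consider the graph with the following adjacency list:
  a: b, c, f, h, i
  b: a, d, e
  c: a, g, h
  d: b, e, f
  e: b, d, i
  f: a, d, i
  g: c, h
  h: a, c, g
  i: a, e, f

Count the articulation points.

1

Removing a increases the component count from 1 to 2, so a is a cut vertex.
By contrast removing h leaves 1 component; it is not a cut vertex. No other vertex is a cut vertex either.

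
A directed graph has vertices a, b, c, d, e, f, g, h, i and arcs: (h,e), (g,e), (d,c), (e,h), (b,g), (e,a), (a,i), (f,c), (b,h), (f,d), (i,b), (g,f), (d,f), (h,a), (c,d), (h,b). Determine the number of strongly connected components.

{a, b, e, g, h, i} are all mutually reachable — one SCC of size 6.
{c, d, f} are all mutually reachable — one SCC of size 3.
That gives 2 strongly connected components.

2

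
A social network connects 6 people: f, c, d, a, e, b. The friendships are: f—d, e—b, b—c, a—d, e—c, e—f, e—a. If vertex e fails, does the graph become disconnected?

Deleting e raises the number of components from 1 to 2, so e is a cut vertex.

Yes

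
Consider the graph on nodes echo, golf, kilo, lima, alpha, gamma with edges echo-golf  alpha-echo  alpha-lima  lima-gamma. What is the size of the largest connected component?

5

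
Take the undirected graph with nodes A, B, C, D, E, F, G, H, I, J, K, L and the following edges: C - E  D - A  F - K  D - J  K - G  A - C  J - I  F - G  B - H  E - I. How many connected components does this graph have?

4

L is isolated — a component by itself.
Starting from B we can reach B, H. That is one component of size 2.
Starting from F we can reach F, G, K. That is one component of size 3.
Starting from A we can reach A, C, D, E, I, J. That is one component of size 6.
Total: 4 components.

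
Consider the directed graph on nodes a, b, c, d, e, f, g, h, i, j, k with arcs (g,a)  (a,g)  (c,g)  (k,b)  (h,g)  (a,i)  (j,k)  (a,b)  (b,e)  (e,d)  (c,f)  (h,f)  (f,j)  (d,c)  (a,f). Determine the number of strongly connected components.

3

{a, b, c, d, e, f, g, j, k} are all mutually reachable — one SCC of size 9.
{h} is an SCC by itself.
{i} is an SCC by itself.
That gives 3 strongly connected components.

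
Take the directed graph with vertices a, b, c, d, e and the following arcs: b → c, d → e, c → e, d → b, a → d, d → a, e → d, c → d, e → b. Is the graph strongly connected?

From a we can reach every vertex (a, b, c, d, e), and every vertex can reach a (a, b, c, d, e). So the whole graph is one strongly connected component.

Yes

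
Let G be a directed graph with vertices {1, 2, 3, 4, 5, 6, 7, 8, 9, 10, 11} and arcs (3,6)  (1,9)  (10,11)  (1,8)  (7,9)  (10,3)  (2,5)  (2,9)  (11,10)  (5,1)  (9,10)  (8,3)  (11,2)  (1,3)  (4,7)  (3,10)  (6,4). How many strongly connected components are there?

1

{1, 2, 3, 4, 5, 6, 7, 8, 9, 10, 11} are all mutually reachable — one SCC of size 11.
That gives 1 strongly connected component.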